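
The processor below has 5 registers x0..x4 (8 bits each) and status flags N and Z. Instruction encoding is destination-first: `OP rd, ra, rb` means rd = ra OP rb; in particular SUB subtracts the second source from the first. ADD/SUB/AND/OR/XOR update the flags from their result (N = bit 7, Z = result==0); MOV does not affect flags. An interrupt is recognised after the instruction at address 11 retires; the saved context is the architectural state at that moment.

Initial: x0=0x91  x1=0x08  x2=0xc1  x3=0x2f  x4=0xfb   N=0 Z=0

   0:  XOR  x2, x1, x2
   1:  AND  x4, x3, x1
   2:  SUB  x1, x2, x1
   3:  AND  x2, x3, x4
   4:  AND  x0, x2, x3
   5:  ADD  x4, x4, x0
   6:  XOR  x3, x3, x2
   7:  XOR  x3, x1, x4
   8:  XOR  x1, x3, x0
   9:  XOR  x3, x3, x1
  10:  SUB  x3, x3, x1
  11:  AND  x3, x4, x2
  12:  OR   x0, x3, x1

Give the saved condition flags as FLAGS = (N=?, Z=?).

after  0: x0=0x91 x1=0x08 x2=0xc9 x3=0x2f x4=0xfb  N=1 Z=0
after  1: x0=0x91 x1=0x08 x2=0xc9 x3=0x2f x4=0x08  N=0 Z=0
after  2: x0=0x91 x1=0xc1 x2=0xc9 x3=0x2f x4=0x08  N=1 Z=0
after  3: x0=0x91 x1=0xc1 x2=0x08 x3=0x2f x4=0x08  N=0 Z=0
after  4: x0=0x08 x1=0xc1 x2=0x08 x3=0x2f x4=0x08  N=0 Z=0
after  5: x0=0x08 x1=0xc1 x2=0x08 x3=0x2f x4=0x10  N=0 Z=0
after  6: x0=0x08 x1=0xc1 x2=0x08 x3=0x27 x4=0x10  N=0 Z=0
after  7: x0=0x08 x1=0xc1 x2=0x08 x3=0xd1 x4=0x10  N=1 Z=0
after  8: x0=0x08 x1=0xd9 x2=0x08 x3=0xd1 x4=0x10  N=1 Z=0
after  9: x0=0x08 x1=0xd9 x2=0x08 x3=0x08 x4=0x10  N=0 Z=0
after 10: x0=0x08 x1=0xd9 x2=0x08 x3=0x2f x4=0x10  N=0 Z=0
after 11: x0=0x08 x1=0xd9 x2=0x08 x3=0x00 x4=0x10  N=0 Z=1
-- IRQ taken; context saved, return-PC = 12 --

FLAGS = (N=0, Z=1)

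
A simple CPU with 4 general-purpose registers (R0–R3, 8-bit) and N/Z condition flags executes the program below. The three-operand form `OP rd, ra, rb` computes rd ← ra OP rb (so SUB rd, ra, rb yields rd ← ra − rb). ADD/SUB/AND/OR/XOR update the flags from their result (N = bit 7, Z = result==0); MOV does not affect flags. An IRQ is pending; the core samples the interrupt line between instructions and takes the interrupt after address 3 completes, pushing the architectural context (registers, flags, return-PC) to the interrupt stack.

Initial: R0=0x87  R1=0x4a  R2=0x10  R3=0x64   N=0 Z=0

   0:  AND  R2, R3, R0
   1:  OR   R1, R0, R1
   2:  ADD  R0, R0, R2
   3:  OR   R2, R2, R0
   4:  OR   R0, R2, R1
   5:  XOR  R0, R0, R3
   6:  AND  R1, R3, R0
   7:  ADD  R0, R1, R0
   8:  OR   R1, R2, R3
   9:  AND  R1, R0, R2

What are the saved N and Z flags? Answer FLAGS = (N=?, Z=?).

after  0: R0=0x87 R1=0x4a R2=0x04 R3=0x64  N=0 Z=0
after  1: R0=0x87 R1=0xcf R2=0x04 R3=0x64  N=1 Z=0
after  2: R0=0x8b R1=0xcf R2=0x04 R3=0x64  N=1 Z=0
after  3: R0=0x8b R1=0xcf R2=0x8f R3=0x64  N=1 Z=0
-- IRQ taken; context saved, return-PC = 4 --

FLAGS = (N=1, Z=0)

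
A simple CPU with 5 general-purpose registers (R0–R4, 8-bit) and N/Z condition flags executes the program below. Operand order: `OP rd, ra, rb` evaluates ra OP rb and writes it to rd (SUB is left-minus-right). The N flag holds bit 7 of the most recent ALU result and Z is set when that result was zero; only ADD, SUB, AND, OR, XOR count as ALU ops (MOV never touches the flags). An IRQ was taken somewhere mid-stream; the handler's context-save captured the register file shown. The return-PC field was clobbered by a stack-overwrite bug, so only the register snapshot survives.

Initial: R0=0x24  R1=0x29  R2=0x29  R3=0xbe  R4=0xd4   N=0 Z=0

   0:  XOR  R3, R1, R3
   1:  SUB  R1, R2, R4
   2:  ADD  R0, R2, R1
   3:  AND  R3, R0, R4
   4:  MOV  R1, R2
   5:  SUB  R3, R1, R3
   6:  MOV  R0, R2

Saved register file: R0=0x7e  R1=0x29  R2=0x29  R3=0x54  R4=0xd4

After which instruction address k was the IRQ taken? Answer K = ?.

after  0: R0=0x24 R1=0x29 R2=0x29 R3=0x97 R4=0xd4  N=1 Z=0
after  1: R0=0x24 R1=0x55 R2=0x29 R3=0x97 R4=0xd4  N=0 Z=0
after  2: R0=0x7e R1=0x55 R2=0x29 R3=0x97 R4=0xd4  N=0 Z=0
after  3: R0=0x7e R1=0x55 R2=0x29 R3=0x54 R4=0xd4  N=0 Z=0
after  4: R0=0x7e R1=0x29 R2=0x29 R3=0x54 R4=0xd4  N=0 Z=0
-- IRQ taken; context saved, return-PC = 5 --

K = 4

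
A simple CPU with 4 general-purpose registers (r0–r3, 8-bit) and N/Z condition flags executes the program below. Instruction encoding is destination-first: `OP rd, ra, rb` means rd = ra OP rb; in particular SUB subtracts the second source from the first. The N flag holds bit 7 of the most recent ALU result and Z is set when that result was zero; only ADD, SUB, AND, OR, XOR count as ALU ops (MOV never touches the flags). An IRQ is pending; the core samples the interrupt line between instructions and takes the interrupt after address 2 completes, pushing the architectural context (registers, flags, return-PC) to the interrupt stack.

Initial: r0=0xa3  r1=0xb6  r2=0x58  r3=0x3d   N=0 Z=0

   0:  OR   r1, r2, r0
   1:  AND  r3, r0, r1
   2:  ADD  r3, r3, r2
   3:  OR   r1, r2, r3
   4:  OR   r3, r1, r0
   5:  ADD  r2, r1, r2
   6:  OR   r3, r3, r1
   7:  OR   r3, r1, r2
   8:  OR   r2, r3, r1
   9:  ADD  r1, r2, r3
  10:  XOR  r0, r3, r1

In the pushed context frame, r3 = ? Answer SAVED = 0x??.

after  0: r0=0xa3 r1=0xfb r2=0x58 r3=0x3d  N=1 Z=0
after  1: r0=0xa3 r1=0xfb r2=0x58 r3=0xa3  N=1 Z=0
after  2: r0=0xa3 r1=0xfb r2=0x58 r3=0xfb  N=1 Z=0
-- IRQ taken; context saved, return-PC = 3 --

SAVED = 0xfb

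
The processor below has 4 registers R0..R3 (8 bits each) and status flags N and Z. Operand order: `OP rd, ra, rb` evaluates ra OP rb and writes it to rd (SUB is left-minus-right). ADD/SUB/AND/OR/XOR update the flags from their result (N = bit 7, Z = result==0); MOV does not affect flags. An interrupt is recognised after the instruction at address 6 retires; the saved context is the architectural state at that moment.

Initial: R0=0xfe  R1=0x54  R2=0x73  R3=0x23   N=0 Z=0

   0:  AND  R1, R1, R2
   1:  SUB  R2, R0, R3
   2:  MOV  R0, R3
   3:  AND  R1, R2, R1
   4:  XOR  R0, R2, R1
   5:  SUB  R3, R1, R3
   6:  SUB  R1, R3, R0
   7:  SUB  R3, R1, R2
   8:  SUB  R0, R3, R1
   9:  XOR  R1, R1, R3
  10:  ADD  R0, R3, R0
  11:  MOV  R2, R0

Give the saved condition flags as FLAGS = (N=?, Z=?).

after  0: R0=0xfe R1=0x50 R2=0x73 R3=0x23  N=0 Z=0
after  1: R0=0xfe R1=0x50 R2=0xdb R3=0x23  N=1 Z=0
after  2: R0=0x23 R1=0x50 R2=0xdb R3=0x23  N=1 Z=0
after  3: R0=0x23 R1=0x50 R2=0xdb R3=0x23  N=0 Z=0
after  4: R0=0x8b R1=0x50 R2=0xdb R3=0x23  N=1 Z=0
after  5: R0=0x8b R1=0x50 R2=0xdb R3=0x2d  N=0 Z=0
after  6: R0=0x8b R1=0xa2 R2=0xdb R3=0x2d  N=1 Z=0
-- IRQ taken; context saved, return-PC = 7 --

FLAGS = (N=1, Z=0)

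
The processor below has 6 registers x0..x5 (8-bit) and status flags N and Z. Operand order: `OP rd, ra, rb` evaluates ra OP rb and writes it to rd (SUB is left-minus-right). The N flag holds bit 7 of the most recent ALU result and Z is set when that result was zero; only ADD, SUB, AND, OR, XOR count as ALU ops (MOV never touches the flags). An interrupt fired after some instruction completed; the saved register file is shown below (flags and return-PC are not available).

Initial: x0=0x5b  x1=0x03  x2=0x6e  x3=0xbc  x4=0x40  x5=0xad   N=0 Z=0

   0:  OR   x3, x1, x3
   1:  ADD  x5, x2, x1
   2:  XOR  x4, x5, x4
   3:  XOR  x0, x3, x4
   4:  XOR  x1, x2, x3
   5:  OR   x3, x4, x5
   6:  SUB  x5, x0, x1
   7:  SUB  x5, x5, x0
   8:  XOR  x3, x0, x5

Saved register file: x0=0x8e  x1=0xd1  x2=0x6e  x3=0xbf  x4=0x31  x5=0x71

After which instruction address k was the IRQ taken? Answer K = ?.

K = 4

after  0: x0=0x5b x1=0x03 x2=0x6e x3=0xbf x4=0x40 x5=0xad  N=1 Z=0
after  1: x0=0x5b x1=0x03 x2=0x6e x3=0xbf x4=0x40 x5=0x71  N=0 Z=0
after  2: x0=0x5b x1=0x03 x2=0x6e x3=0xbf x4=0x31 x5=0x71  N=0 Z=0
after  3: x0=0x8e x1=0x03 x2=0x6e x3=0xbf x4=0x31 x5=0x71  N=1 Z=0
after  4: x0=0x8e x1=0xd1 x2=0x6e x3=0xbf x4=0x31 x5=0x71  N=1 Z=0
-- IRQ taken; context saved, return-PC = 5 --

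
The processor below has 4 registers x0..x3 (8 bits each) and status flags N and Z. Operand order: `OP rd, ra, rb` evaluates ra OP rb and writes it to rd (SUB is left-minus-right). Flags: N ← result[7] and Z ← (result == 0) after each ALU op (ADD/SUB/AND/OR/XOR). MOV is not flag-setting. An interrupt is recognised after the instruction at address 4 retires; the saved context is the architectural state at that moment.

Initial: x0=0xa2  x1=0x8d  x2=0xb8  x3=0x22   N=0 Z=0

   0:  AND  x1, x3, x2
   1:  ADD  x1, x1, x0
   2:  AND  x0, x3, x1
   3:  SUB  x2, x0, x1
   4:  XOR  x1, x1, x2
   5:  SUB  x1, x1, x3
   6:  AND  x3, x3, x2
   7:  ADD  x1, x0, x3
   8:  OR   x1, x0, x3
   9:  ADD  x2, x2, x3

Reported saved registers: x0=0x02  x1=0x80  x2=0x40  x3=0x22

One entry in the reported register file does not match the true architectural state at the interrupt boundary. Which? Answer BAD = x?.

BAD = x1

after  0: x0=0xa2 x1=0x20 x2=0xb8 x3=0x22  N=0 Z=0
after  1: x0=0xa2 x1=0xc2 x2=0xb8 x3=0x22  N=1 Z=0
after  2: x0=0x02 x1=0xc2 x2=0xb8 x3=0x22  N=0 Z=0
after  3: x0=0x02 x1=0xc2 x2=0x40 x3=0x22  N=0 Z=0
after  4: x0=0x02 x1=0x82 x2=0x40 x3=0x22  N=1 Z=0
-- IRQ taken; context saved, return-PC = 5 --
mismatch: x1: reported 0x80 vs actual 0x82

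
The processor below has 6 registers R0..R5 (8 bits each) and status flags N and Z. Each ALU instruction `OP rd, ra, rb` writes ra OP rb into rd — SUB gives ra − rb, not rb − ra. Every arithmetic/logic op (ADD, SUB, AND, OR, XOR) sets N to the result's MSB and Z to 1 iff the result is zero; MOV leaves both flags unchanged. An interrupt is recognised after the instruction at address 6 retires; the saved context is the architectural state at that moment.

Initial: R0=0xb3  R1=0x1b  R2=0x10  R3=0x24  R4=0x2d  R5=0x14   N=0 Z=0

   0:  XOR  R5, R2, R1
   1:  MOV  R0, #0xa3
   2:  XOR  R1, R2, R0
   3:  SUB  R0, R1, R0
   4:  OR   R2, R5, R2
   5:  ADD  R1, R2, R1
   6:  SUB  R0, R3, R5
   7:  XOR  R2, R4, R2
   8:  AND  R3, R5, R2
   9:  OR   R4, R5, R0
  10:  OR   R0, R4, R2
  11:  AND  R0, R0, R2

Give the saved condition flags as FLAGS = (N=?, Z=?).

after  0: R0=0xb3 R1=0x1b R2=0x10 R3=0x24 R4=0x2d R5=0x0b  N=0 Z=0
after  1: R0=0xa3 R1=0x1b R2=0x10 R3=0x24 R4=0x2d R5=0x0b  N=0 Z=0
after  2: R0=0xa3 R1=0xb3 R2=0x10 R3=0x24 R4=0x2d R5=0x0b  N=1 Z=0
after  3: R0=0x10 R1=0xb3 R2=0x10 R3=0x24 R4=0x2d R5=0x0b  N=0 Z=0
after  4: R0=0x10 R1=0xb3 R2=0x1b R3=0x24 R4=0x2d R5=0x0b  N=0 Z=0
after  5: R0=0x10 R1=0xce R2=0x1b R3=0x24 R4=0x2d R5=0x0b  N=1 Z=0
after  6: R0=0x19 R1=0xce R2=0x1b R3=0x24 R4=0x2d R5=0x0b  N=0 Z=0
-- IRQ taken; context saved, return-PC = 7 --

FLAGS = (N=0, Z=0)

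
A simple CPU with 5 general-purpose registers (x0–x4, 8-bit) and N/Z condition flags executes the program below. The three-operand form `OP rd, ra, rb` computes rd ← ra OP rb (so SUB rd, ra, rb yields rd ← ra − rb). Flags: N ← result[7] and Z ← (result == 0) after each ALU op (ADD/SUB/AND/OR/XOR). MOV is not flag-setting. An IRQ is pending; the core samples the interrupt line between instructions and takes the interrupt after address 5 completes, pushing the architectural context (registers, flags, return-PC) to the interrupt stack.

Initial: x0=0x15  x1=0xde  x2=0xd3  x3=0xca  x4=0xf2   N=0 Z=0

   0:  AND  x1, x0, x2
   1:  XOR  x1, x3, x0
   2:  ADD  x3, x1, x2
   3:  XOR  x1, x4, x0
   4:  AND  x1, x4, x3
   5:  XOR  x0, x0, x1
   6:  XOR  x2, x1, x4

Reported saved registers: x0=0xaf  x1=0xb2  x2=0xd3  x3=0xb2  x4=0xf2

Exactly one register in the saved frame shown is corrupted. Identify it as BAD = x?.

after  0: x0=0x15 x1=0x11 x2=0xd3 x3=0xca x4=0xf2  N=0 Z=0
after  1: x0=0x15 x1=0xdf x2=0xd3 x3=0xca x4=0xf2  N=1 Z=0
after  2: x0=0x15 x1=0xdf x2=0xd3 x3=0xb2 x4=0xf2  N=1 Z=0
after  3: x0=0x15 x1=0xe7 x2=0xd3 x3=0xb2 x4=0xf2  N=1 Z=0
after  4: x0=0x15 x1=0xb2 x2=0xd3 x3=0xb2 x4=0xf2  N=1 Z=0
after  5: x0=0xa7 x1=0xb2 x2=0xd3 x3=0xb2 x4=0xf2  N=1 Z=0
-- IRQ taken; context saved, return-PC = 6 --
mismatch: x0: reported 0xaf vs actual 0xa7

BAD = x0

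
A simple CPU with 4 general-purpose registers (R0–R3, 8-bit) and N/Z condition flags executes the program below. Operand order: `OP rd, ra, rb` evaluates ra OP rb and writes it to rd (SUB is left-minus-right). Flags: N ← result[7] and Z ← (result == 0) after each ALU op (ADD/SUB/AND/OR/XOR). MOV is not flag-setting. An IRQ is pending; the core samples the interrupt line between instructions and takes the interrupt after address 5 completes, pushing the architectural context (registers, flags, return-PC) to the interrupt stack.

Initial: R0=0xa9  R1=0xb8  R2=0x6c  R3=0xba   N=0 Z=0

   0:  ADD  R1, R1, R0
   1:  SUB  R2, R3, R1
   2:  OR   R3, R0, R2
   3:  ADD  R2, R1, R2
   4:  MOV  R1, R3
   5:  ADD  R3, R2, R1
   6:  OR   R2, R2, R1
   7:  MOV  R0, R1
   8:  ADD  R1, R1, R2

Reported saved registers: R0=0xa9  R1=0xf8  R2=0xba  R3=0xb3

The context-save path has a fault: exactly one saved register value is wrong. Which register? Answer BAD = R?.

BAD = R1

after  0: R0=0xa9 R1=0x61 R2=0x6c R3=0xba  N=0 Z=0
after  1: R0=0xa9 R1=0x61 R2=0x59 R3=0xba  N=0 Z=0
after  2: R0=0xa9 R1=0x61 R2=0x59 R3=0xf9  N=1 Z=0
after  3: R0=0xa9 R1=0x61 R2=0xba R3=0xf9  N=1 Z=0
after  4: R0=0xa9 R1=0xf9 R2=0xba R3=0xf9  N=1 Z=0
after  5: R0=0xa9 R1=0xf9 R2=0xba R3=0xb3  N=1 Z=0
-- IRQ taken; context saved, return-PC = 6 --
mismatch: R1: reported 0xf8 vs actual 0xf9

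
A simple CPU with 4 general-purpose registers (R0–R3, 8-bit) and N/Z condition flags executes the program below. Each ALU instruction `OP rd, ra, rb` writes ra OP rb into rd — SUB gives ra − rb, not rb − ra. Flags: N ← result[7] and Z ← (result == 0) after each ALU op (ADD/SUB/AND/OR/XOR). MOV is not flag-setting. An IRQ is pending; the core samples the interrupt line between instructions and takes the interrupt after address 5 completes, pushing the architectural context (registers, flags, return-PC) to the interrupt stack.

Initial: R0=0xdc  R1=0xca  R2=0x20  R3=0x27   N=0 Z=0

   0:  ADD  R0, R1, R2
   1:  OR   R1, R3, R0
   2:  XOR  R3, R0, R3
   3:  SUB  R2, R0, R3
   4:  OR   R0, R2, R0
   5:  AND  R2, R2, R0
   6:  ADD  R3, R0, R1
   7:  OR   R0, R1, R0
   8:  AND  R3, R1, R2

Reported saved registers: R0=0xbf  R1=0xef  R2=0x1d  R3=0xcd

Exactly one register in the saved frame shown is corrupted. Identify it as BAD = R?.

after  0: R0=0xea R1=0xca R2=0x20 R3=0x27  N=1 Z=0
after  1: R0=0xea R1=0xef R2=0x20 R3=0x27  N=1 Z=0
after  2: R0=0xea R1=0xef R2=0x20 R3=0xcd  N=1 Z=0
after  3: R0=0xea R1=0xef R2=0x1d R3=0xcd  N=0 Z=0
after  4: R0=0xff R1=0xef R2=0x1d R3=0xcd  N=1 Z=0
after  5: R0=0xff R1=0xef R2=0x1d R3=0xcd  N=0 Z=0
-- IRQ taken; context saved, return-PC = 6 --
mismatch: R0: reported 0xbf vs actual 0xff

BAD = R0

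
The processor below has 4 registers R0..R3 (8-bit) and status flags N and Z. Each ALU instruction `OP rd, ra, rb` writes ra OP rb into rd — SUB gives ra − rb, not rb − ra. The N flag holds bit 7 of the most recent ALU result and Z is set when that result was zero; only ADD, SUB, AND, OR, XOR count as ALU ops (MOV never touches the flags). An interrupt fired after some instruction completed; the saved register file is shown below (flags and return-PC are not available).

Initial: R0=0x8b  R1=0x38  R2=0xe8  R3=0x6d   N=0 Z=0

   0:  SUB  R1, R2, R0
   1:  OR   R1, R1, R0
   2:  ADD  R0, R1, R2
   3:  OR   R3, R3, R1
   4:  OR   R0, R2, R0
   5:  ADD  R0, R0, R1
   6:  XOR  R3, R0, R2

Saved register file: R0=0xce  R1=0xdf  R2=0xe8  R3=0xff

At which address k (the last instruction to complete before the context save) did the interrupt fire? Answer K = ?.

K = 5

after  0: R0=0x8b R1=0x5d R2=0xe8 R3=0x6d  N=0 Z=0
after  1: R0=0x8b R1=0xdf R2=0xe8 R3=0x6d  N=1 Z=0
after  2: R0=0xc7 R1=0xdf R2=0xe8 R3=0x6d  N=1 Z=0
after  3: R0=0xc7 R1=0xdf R2=0xe8 R3=0xff  N=1 Z=0
after  4: R0=0xef R1=0xdf R2=0xe8 R3=0xff  N=1 Z=0
after  5: R0=0xce R1=0xdf R2=0xe8 R3=0xff  N=1 Z=0
-- IRQ taken; context saved, return-PC = 6 --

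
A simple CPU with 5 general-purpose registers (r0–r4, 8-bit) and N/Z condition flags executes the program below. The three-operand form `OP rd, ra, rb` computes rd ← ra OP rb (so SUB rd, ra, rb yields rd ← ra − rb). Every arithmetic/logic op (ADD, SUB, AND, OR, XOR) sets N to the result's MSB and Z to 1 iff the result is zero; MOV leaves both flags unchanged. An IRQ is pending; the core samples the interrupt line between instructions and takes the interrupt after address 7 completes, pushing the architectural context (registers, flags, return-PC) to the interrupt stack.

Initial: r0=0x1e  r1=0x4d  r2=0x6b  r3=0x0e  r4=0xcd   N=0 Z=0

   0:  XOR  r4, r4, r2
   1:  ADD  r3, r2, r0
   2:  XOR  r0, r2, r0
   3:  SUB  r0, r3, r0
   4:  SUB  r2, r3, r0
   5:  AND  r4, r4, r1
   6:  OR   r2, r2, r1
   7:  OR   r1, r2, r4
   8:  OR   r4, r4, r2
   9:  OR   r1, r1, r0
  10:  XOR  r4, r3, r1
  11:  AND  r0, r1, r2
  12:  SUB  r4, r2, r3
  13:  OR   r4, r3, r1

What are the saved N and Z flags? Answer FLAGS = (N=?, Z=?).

FLAGS = (N=0, Z=0)

after  0: r0=0x1e r1=0x4d r2=0x6b r3=0x0e r4=0xa6  N=1 Z=0
after  1: r0=0x1e r1=0x4d r2=0x6b r3=0x89 r4=0xa6  N=1 Z=0
after  2: r0=0x75 r1=0x4d r2=0x6b r3=0x89 r4=0xa6  N=0 Z=0
after  3: r0=0x14 r1=0x4d r2=0x6b r3=0x89 r4=0xa6  N=0 Z=0
after  4: r0=0x14 r1=0x4d r2=0x75 r3=0x89 r4=0xa6  N=0 Z=0
after  5: r0=0x14 r1=0x4d r2=0x75 r3=0x89 r4=0x04  N=0 Z=0
after  6: r0=0x14 r1=0x4d r2=0x7d r3=0x89 r4=0x04  N=0 Z=0
after  7: r0=0x14 r1=0x7d r2=0x7d r3=0x89 r4=0x04  N=0 Z=0
-- IRQ taken; context saved, return-PC = 8 --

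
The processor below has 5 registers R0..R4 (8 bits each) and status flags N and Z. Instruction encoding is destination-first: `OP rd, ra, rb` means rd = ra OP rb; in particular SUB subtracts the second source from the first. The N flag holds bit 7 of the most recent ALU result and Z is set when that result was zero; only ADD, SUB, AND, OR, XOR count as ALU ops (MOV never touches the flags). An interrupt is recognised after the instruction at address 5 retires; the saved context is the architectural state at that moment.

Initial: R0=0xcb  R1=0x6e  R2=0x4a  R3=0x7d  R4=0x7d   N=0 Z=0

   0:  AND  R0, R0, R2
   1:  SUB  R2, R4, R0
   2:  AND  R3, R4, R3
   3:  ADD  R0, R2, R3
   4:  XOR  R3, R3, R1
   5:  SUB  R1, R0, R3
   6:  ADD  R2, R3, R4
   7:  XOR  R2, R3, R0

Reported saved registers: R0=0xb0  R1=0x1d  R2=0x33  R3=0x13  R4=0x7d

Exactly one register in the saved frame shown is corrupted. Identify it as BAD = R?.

after  0: R0=0x4a R1=0x6e R2=0x4a R3=0x7d R4=0x7d  N=0 Z=0
after  1: R0=0x4a R1=0x6e R2=0x33 R3=0x7d R4=0x7d  N=0 Z=0
after  2: R0=0x4a R1=0x6e R2=0x33 R3=0x7d R4=0x7d  N=0 Z=0
after  3: R0=0xb0 R1=0x6e R2=0x33 R3=0x7d R4=0x7d  N=1 Z=0
after  4: R0=0xb0 R1=0x6e R2=0x33 R3=0x13 R4=0x7d  N=0 Z=0
after  5: R0=0xb0 R1=0x9d R2=0x33 R3=0x13 R4=0x7d  N=1 Z=0
-- IRQ taken; context saved, return-PC = 6 --
mismatch: R1: reported 0x1d vs actual 0x9d

BAD = R1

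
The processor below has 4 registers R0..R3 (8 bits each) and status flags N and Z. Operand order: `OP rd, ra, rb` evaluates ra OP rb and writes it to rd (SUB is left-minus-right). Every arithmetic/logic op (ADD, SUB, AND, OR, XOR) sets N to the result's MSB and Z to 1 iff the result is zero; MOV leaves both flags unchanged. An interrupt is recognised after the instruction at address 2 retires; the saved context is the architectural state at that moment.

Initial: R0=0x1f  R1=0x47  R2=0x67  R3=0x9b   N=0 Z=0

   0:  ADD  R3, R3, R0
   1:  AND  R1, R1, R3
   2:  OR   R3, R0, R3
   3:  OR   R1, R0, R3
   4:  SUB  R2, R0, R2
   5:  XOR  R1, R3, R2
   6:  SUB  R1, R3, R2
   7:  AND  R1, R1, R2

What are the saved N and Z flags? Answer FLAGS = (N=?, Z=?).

FLAGS = (N=1, Z=0)

after  0: R0=0x1f R1=0x47 R2=0x67 R3=0xba  N=1 Z=0
after  1: R0=0x1f R1=0x02 R2=0x67 R3=0xba  N=0 Z=0
after  2: R0=0x1f R1=0x02 R2=0x67 R3=0xbf  N=1 Z=0
-- IRQ taken; context saved, return-PC = 3 --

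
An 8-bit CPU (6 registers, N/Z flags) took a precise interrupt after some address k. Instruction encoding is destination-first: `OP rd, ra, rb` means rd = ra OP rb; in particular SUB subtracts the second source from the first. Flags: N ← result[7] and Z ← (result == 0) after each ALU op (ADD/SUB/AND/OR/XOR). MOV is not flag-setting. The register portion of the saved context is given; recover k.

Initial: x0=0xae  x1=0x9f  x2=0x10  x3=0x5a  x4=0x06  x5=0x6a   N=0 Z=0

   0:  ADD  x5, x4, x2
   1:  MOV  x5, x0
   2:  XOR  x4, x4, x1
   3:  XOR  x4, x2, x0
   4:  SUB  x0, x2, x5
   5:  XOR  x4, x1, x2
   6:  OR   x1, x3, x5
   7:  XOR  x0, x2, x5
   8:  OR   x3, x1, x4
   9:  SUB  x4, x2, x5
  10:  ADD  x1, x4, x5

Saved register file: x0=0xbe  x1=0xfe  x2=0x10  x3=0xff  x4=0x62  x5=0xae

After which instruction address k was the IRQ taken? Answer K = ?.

K = 9

after  0: x0=0xae x1=0x9f x2=0x10 x3=0x5a x4=0x06 x5=0x16  N=0 Z=0
after  1: x0=0xae x1=0x9f x2=0x10 x3=0x5a x4=0x06 x5=0xae  N=0 Z=0
after  2: x0=0xae x1=0x9f x2=0x10 x3=0x5a x4=0x99 x5=0xae  N=1 Z=0
after  3: x0=0xae x1=0x9f x2=0x10 x3=0x5a x4=0xbe x5=0xae  N=1 Z=0
after  4: x0=0x62 x1=0x9f x2=0x10 x3=0x5a x4=0xbe x5=0xae  N=0 Z=0
after  5: x0=0x62 x1=0x9f x2=0x10 x3=0x5a x4=0x8f x5=0xae  N=1 Z=0
after  6: x0=0x62 x1=0xfe x2=0x10 x3=0x5a x4=0x8f x5=0xae  N=1 Z=0
after  7: x0=0xbe x1=0xfe x2=0x10 x3=0x5a x4=0x8f x5=0xae  N=1 Z=0
after  8: x0=0xbe x1=0xfe x2=0x10 x3=0xff x4=0x8f x5=0xae  N=1 Z=0
after  9: x0=0xbe x1=0xfe x2=0x10 x3=0xff x4=0x62 x5=0xae  N=0 Z=0
-- IRQ taken; context saved, return-PC = 10 --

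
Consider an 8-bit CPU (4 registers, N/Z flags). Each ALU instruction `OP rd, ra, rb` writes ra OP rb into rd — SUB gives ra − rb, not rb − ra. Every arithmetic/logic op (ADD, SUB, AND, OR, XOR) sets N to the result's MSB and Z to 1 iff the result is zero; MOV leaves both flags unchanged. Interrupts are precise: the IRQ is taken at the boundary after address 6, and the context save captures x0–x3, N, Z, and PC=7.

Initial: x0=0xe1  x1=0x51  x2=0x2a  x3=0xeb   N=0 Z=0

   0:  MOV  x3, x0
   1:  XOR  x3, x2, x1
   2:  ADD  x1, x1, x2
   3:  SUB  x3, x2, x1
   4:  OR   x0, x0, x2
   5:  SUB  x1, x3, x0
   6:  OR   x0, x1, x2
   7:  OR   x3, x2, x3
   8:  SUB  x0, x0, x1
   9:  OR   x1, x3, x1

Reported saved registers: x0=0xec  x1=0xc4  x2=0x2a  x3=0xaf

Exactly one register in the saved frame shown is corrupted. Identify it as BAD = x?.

BAD = x0

after  0: x0=0xe1 x1=0x51 x2=0x2a x3=0xe1  N=0 Z=0
after  1: x0=0xe1 x1=0x51 x2=0x2a x3=0x7b  N=0 Z=0
after  2: x0=0xe1 x1=0x7b x2=0x2a x3=0x7b  N=0 Z=0
after  3: x0=0xe1 x1=0x7b x2=0x2a x3=0xaf  N=1 Z=0
after  4: x0=0xeb x1=0x7b x2=0x2a x3=0xaf  N=1 Z=0
after  5: x0=0xeb x1=0xc4 x2=0x2a x3=0xaf  N=1 Z=0
after  6: x0=0xee x1=0xc4 x2=0x2a x3=0xaf  N=1 Z=0
-- IRQ taken; context saved, return-PC = 7 --
mismatch: x0: reported 0xec vs actual 0xee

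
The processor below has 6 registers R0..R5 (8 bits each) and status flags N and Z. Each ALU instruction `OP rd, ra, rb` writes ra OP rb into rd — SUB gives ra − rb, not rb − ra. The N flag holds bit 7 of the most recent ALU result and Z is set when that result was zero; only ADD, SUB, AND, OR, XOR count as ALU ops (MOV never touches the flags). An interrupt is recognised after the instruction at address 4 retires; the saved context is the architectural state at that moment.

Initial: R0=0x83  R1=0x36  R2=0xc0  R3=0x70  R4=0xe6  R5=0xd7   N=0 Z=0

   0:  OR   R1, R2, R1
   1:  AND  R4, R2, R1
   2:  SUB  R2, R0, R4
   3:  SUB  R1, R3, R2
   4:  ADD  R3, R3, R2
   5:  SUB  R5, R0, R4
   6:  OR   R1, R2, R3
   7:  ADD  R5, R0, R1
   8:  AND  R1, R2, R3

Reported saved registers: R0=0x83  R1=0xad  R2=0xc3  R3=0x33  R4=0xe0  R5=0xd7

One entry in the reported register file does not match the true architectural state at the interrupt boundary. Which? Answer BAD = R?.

BAD = R4

after  0: R0=0x83 R1=0xf6 R2=0xc0 R3=0x70 R4=0xe6 R5=0xd7  N=1 Z=0
after  1: R0=0x83 R1=0xf6 R2=0xc0 R3=0x70 R4=0xc0 R5=0xd7  N=1 Z=0
after  2: R0=0x83 R1=0xf6 R2=0xc3 R3=0x70 R4=0xc0 R5=0xd7  N=1 Z=0
after  3: R0=0x83 R1=0xad R2=0xc3 R3=0x70 R4=0xc0 R5=0xd7  N=1 Z=0
after  4: R0=0x83 R1=0xad R2=0xc3 R3=0x33 R4=0xc0 R5=0xd7  N=0 Z=0
-- IRQ taken; context saved, return-PC = 5 --
mismatch: R4: reported 0xe0 vs actual 0xc0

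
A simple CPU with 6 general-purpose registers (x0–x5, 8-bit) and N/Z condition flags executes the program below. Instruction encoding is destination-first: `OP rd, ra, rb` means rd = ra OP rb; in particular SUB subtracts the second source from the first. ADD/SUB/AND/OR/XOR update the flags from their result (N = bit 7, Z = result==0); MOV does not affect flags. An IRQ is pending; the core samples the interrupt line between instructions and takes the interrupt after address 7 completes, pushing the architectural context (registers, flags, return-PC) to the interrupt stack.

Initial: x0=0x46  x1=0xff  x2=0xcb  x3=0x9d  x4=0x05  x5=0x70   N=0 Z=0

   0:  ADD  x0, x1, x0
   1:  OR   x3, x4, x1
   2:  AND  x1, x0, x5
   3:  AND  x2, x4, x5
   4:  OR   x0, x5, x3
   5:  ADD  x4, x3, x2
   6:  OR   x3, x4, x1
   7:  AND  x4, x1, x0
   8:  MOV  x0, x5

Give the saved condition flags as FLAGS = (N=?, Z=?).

FLAGS = (N=0, Z=0)

after  0: x0=0x45 x1=0xff x2=0xcb x3=0x9d x4=0x05 x5=0x70  N=0 Z=0
after  1: x0=0x45 x1=0xff x2=0xcb x3=0xff x4=0x05 x5=0x70  N=1 Z=0
after  2: x0=0x45 x1=0x40 x2=0xcb x3=0xff x4=0x05 x5=0x70  N=0 Z=0
after  3: x0=0x45 x1=0x40 x2=0x00 x3=0xff x4=0x05 x5=0x70  N=0 Z=1
after  4: x0=0xff x1=0x40 x2=0x00 x3=0xff x4=0x05 x5=0x70  N=1 Z=0
after  5: x0=0xff x1=0x40 x2=0x00 x3=0xff x4=0xff x5=0x70  N=1 Z=0
after  6: x0=0xff x1=0x40 x2=0x00 x3=0xff x4=0xff x5=0x70  N=1 Z=0
after  7: x0=0xff x1=0x40 x2=0x00 x3=0xff x4=0x40 x5=0x70  N=0 Z=0
-- IRQ taken; context saved, return-PC = 8 --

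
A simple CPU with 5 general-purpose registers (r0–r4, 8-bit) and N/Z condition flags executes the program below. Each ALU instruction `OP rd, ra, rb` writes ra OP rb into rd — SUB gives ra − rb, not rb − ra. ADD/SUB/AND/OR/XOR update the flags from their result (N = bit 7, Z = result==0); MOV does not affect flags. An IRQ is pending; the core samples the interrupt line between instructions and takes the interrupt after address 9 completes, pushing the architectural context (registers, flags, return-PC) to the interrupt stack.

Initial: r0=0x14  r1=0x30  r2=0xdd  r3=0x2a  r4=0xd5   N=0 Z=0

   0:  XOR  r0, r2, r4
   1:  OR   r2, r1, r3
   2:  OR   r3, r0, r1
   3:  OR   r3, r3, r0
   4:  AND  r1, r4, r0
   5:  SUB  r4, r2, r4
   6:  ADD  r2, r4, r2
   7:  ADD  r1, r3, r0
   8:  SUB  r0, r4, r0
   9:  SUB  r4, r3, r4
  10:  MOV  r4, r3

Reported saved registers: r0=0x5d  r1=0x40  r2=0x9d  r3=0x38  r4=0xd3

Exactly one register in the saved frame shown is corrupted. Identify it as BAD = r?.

after  0: r0=0x08 r1=0x30 r2=0xdd r3=0x2a r4=0xd5  N=0 Z=0
after  1: r0=0x08 r1=0x30 r2=0x3a r3=0x2a r4=0xd5  N=0 Z=0
after  2: r0=0x08 r1=0x30 r2=0x3a r3=0x38 r4=0xd5  N=0 Z=0
after  3: r0=0x08 r1=0x30 r2=0x3a r3=0x38 r4=0xd5  N=0 Z=0
after  4: r0=0x08 r1=0x00 r2=0x3a r3=0x38 r4=0xd5  N=0 Z=1
after  5: r0=0x08 r1=0x00 r2=0x3a r3=0x38 r4=0x65  N=0 Z=0
after  6: r0=0x08 r1=0x00 r2=0x9f r3=0x38 r4=0x65  N=1 Z=0
after  7: r0=0x08 r1=0x40 r2=0x9f r3=0x38 r4=0x65  N=0 Z=0
after  8: r0=0x5d r1=0x40 r2=0x9f r3=0x38 r4=0x65  N=0 Z=0
after  9: r0=0x5d r1=0x40 r2=0x9f r3=0x38 r4=0xd3  N=1 Z=0
-- IRQ taken; context saved, return-PC = 10 --
mismatch: r2: reported 0x9d vs actual 0x9f

BAD = r2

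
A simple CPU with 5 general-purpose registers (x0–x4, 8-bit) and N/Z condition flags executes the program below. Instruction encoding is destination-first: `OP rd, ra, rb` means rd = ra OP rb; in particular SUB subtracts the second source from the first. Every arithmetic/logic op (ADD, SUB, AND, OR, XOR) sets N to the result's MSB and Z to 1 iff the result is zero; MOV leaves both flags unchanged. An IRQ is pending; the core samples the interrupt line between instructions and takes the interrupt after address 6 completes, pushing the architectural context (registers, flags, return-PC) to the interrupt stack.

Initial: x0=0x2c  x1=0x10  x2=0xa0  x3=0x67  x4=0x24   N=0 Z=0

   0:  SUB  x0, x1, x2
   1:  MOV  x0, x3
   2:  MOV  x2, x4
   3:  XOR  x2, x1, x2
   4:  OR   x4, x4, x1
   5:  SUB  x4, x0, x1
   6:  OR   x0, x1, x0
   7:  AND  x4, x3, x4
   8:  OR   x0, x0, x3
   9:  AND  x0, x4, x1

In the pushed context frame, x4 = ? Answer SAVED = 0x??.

after  0: x0=0x70 x1=0x10 x2=0xa0 x3=0x67 x4=0x24  N=0 Z=0
after  1: x0=0x67 x1=0x10 x2=0xa0 x3=0x67 x4=0x24  N=0 Z=0
after  2: x0=0x67 x1=0x10 x2=0x24 x3=0x67 x4=0x24  N=0 Z=0
after  3: x0=0x67 x1=0x10 x2=0x34 x3=0x67 x4=0x24  N=0 Z=0
after  4: x0=0x67 x1=0x10 x2=0x34 x3=0x67 x4=0x34  N=0 Z=0
after  5: x0=0x67 x1=0x10 x2=0x34 x3=0x67 x4=0x57  N=0 Z=0
after  6: x0=0x77 x1=0x10 x2=0x34 x3=0x67 x4=0x57  N=0 Z=0
-- IRQ taken; context saved, return-PC = 7 --

SAVED = 0x57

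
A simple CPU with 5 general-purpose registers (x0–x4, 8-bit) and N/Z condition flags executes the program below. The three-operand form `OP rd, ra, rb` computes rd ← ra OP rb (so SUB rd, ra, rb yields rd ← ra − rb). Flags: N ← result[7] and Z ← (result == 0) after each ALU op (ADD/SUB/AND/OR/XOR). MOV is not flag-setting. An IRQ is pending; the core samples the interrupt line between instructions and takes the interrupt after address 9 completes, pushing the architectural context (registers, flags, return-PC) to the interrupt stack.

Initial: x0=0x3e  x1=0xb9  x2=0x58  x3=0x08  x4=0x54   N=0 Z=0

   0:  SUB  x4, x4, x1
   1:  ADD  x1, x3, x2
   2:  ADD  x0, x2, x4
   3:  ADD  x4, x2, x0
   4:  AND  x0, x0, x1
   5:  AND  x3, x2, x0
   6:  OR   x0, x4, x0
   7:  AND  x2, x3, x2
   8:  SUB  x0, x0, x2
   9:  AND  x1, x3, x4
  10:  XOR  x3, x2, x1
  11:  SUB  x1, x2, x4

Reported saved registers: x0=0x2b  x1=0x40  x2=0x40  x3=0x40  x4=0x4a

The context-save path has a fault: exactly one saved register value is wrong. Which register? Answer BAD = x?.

after  0: x0=0x3e x1=0xb9 x2=0x58 x3=0x08 x4=0x9b  N=1 Z=0
after  1: x0=0x3e x1=0x60 x2=0x58 x3=0x08 x4=0x9b  N=0 Z=0
after  2: x0=0xf3 x1=0x60 x2=0x58 x3=0x08 x4=0x9b  N=1 Z=0
after  3: x0=0xf3 x1=0x60 x2=0x58 x3=0x08 x4=0x4b  N=0 Z=0
after  4: x0=0x60 x1=0x60 x2=0x58 x3=0x08 x4=0x4b  N=0 Z=0
after  5: x0=0x60 x1=0x60 x2=0x58 x3=0x40 x4=0x4b  N=0 Z=0
after  6: x0=0x6b x1=0x60 x2=0x58 x3=0x40 x4=0x4b  N=0 Z=0
after  7: x0=0x6b x1=0x60 x2=0x40 x3=0x40 x4=0x4b  N=0 Z=0
after  8: x0=0x2b x1=0x60 x2=0x40 x3=0x40 x4=0x4b  N=0 Z=0
after  9: x0=0x2b x1=0x40 x2=0x40 x3=0x40 x4=0x4b  N=0 Z=0
-- IRQ taken; context saved, return-PC = 10 --
mismatch: x4: reported 0x4a vs actual 0x4b

BAD = x4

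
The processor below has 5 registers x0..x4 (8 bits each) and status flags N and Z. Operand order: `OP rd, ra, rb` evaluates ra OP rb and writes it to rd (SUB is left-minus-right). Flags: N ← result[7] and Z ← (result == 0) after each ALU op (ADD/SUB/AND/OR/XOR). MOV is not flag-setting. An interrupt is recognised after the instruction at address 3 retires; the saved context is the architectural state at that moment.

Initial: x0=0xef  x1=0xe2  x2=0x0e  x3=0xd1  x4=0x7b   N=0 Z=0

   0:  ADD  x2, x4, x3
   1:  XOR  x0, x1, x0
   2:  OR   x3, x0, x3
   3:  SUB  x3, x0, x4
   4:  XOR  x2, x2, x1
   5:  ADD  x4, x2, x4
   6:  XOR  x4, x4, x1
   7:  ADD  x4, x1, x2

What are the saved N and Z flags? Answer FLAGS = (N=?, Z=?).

FLAGS = (N=1, Z=0)

after  0: x0=0xef x1=0xe2 x2=0x4c x3=0xd1 x4=0x7b  N=0 Z=0
after  1: x0=0x0d x1=0xe2 x2=0x4c x3=0xd1 x4=0x7b  N=0 Z=0
after  2: x0=0x0d x1=0xe2 x2=0x4c x3=0xdd x4=0x7b  N=1 Z=0
after  3: x0=0x0d x1=0xe2 x2=0x4c x3=0x92 x4=0x7b  N=1 Z=0
-- IRQ taken; context saved, return-PC = 4 --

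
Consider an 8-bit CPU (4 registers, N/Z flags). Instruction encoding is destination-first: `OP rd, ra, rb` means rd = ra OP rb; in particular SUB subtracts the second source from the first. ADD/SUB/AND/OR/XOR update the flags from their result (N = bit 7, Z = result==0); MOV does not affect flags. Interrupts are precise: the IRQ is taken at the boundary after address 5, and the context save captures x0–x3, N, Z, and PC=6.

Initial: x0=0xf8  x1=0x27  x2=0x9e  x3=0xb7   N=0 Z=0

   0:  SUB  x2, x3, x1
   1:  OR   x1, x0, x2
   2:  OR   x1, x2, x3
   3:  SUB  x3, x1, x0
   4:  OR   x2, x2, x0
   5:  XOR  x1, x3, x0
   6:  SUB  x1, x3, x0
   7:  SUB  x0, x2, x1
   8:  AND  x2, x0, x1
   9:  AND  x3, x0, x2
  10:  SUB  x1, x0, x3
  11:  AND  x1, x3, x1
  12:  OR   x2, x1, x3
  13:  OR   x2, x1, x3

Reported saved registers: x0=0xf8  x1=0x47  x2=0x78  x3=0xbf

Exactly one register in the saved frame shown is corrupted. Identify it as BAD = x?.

BAD = x2

after  0: x0=0xf8 x1=0x27 x2=0x90 x3=0xb7  N=1 Z=0
after  1: x0=0xf8 x1=0xf8 x2=0x90 x3=0xb7  N=1 Z=0
after  2: x0=0xf8 x1=0xb7 x2=0x90 x3=0xb7  N=1 Z=0
after  3: x0=0xf8 x1=0xb7 x2=0x90 x3=0xbf  N=1 Z=0
after  4: x0=0xf8 x1=0xb7 x2=0xf8 x3=0xbf  N=1 Z=0
after  5: x0=0xf8 x1=0x47 x2=0xf8 x3=0xbf  N=0 Z=0
-- IRQ taken; context saved, return-PC = 6 --
mismatch: x2: reported 0x78 vs actual 0xf8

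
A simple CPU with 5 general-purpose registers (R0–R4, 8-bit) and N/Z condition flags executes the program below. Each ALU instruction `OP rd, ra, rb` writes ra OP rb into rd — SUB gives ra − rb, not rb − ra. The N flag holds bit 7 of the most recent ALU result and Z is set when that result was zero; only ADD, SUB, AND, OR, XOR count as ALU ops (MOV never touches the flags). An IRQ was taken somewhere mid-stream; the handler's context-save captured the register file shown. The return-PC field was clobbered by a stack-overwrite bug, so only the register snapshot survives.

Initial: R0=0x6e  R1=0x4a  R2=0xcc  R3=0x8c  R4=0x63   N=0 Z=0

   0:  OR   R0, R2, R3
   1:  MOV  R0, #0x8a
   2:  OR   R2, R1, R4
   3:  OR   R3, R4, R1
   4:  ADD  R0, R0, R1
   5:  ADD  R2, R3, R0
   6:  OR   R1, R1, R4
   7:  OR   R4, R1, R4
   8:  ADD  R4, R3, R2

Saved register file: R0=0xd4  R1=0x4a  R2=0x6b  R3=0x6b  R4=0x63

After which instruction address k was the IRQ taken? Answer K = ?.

K = 4

after  0: R0=0xcc R1=0x4a R2=0xcc R3=0x8c R4=0x63  N=1 Z=0
after  1: R0=0x8a R1=0x4a R2=0xcc R3=0x8c R4=0x63  N=1 Z=0
after  2: R0=0x8a R1=0x4a R2=0x6b R3=0x8c R4=0x63  N=0 Z=0
after  3: R0=0x8a R1=0x4a R2=0x6b R3=0x6b R4=0x63  N=0 Z=0
after  4: R0=0xd4 R1=0x4a R2=0x6b R3=0x6b R4=0x63  N=1 Z=0
-- IRQ taken; context saved, return-PC = 5 --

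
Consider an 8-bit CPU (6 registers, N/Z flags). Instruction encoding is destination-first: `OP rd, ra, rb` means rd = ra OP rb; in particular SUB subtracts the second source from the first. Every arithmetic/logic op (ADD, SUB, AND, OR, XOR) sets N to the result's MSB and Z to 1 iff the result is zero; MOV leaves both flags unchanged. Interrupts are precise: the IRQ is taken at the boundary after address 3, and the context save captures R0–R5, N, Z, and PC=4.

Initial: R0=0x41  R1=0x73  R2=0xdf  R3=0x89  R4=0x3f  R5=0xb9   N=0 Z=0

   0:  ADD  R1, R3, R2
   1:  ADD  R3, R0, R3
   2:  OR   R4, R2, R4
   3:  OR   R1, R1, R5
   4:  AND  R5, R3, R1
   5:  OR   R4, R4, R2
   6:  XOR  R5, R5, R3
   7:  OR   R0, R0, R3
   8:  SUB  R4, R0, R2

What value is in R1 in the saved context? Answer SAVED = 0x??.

after  0: R0=0x41 R1=0x68 R2=0xdf R3=0x89 R4=0x3f R5=0xb9  N=0 Z=0
after  1: R0=0x41 R1=0x68 R2=0xdf R3=0xca R4=0x3f R5=0xb9  N=1 Z=0
after  2: R0=0x41 R1=0x68 R2=0xdf R3=0xca R4=0xff R5=0xb9  N=1 Z=0
after  3: R0=0x41 R1=0xf9 R2=0xdf R3=0xca R4=0xff R5=0xb9  N=1 Z=0
-- IRQ taken; context saved, return-PC = 4 --

SAVED = 0xf9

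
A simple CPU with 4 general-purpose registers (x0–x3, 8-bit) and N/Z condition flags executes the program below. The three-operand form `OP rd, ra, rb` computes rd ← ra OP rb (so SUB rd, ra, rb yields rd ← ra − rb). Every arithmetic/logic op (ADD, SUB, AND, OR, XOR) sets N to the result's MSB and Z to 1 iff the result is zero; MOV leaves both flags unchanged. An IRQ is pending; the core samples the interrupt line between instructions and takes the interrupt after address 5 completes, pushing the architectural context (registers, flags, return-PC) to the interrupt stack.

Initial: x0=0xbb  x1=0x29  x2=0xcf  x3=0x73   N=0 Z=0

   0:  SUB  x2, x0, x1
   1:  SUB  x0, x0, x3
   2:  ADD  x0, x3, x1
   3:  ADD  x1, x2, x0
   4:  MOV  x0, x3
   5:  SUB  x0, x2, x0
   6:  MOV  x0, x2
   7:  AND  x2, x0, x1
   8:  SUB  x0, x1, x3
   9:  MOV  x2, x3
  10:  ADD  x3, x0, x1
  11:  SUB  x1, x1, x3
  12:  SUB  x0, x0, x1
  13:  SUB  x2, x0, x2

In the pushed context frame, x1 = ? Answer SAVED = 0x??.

SAVED = 0x2e

after  0: x0=0xbb x1=0x29 x2=0x92 x3=0x73  N=1 Z=0
after  1: x0=0x48 x1=0x29 x2=0x92 x3=0x73  N=0 Z=0
after  2: x0=0x9c x1=0x29 x2=0x92 x3=0x73  N=1 Z=0
after  3: x0=0x9c x1=0x2e x2=0x92 x3=0x73  N=0 Z=0
after  4: x0=0x73 x1=0x2e x2=0x92 x3=0x73  N=0 Z=0
after  5: x0=0x1f x1=0x2e x2=0x92 x3=0x73  N=0 Z=0
-- IRQ taken; context saved, return-PC = 6 --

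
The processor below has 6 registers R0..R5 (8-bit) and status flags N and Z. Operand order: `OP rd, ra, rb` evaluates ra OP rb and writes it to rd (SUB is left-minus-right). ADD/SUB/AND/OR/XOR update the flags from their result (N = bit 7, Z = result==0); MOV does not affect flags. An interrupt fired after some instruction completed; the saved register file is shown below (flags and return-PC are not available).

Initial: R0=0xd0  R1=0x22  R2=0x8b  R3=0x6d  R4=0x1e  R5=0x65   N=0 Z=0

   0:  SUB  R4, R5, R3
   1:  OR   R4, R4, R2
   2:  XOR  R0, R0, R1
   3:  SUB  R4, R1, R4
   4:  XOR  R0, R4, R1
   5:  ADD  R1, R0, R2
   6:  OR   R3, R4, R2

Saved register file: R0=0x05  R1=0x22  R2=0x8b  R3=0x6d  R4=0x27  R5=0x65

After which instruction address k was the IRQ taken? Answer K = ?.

after  0: R0=0xd0 R1=0x22 R2=0x8b R3=0x6d R4=0xf8 R5=0x65  N=1 Z=0
after  1: R0=0xd0 R1=0x22 R2=0x8b R3=0x6d R4=0xfb R5=0x65  N=1 Z=0
after  2: R0=0xf2 R1=0x22 R2=0x8b R3=0x6d R4=0xfb R5=0x65  N=1 Z=0
after  3: R0=0xf2 R1=0x22 R2=0x8b R3=0x6d R4=0x27 R5=0x65  N=0 Z=0
after  4: R0=0x05 R1=0x22 R2=0x8b R3=0x6d R4=0x27 R5=0x65  N=0 Z=0
-- IRQ taken; context saved, return-PC = 5 --

K = 4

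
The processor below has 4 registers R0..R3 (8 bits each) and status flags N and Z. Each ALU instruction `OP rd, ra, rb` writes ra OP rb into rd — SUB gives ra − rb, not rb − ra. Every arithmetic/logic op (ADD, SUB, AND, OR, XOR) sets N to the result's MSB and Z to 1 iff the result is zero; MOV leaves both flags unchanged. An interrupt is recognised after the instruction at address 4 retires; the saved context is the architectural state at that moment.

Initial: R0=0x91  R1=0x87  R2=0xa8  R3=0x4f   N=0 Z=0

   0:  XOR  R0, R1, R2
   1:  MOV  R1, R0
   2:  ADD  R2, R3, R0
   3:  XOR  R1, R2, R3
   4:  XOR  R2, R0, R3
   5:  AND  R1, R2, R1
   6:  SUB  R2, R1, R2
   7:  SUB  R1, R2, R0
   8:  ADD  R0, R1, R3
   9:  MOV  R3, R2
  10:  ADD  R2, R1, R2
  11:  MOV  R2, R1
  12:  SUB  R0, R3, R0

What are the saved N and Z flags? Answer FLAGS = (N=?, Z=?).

FLAGS = (N=0, Z=0)

after  0: R0=0x2f R1=0x87 R2=0xa8 R3=0x4f  N=0 Z=0
after  1: R0=0x2f R1=0x2f R2=0xa8 R3=0x4f  N=0 Z=0
after  2: R0=0x2f R1=0x2f R2=0x7e R3=0x4f  N=0 Z=0
after  3: R0=0x2f R1=0x31 R2=0x7e R3=0x4f  N=0 Z=0
after  4: R0=0x2f R1=0x31 R2=0x60 R3=0x4f  N=0 Z=0
-- IRQ taken; context saved, return-PC = 5 --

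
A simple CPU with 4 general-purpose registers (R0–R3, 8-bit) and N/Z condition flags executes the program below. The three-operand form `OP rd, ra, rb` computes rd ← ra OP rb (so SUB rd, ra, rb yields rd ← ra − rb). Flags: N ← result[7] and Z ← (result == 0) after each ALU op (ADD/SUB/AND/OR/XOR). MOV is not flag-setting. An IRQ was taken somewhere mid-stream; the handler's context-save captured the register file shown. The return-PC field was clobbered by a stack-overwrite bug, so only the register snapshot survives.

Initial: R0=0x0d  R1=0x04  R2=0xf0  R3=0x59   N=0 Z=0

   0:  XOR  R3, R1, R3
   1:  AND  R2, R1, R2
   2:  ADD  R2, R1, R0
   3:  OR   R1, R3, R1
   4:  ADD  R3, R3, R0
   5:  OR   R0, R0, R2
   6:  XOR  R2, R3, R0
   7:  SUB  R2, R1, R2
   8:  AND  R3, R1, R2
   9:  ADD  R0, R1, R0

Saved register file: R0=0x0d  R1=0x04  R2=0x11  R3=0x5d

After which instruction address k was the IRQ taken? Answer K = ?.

after  0: R0=0x0d R1=0x04 R2=0xf0 R3=0x5d  N=0 Z=0
after  1: R0=0x0d R1=0x04 R2=0x00 R3=0x5d  N=0 Z=1
after  2: R0=0x0d R1=0x04 R2=0x11 R3=0x5d  N=0 Z=0
-- IRQ taken; context saved, return-PC = 3 --

K = 2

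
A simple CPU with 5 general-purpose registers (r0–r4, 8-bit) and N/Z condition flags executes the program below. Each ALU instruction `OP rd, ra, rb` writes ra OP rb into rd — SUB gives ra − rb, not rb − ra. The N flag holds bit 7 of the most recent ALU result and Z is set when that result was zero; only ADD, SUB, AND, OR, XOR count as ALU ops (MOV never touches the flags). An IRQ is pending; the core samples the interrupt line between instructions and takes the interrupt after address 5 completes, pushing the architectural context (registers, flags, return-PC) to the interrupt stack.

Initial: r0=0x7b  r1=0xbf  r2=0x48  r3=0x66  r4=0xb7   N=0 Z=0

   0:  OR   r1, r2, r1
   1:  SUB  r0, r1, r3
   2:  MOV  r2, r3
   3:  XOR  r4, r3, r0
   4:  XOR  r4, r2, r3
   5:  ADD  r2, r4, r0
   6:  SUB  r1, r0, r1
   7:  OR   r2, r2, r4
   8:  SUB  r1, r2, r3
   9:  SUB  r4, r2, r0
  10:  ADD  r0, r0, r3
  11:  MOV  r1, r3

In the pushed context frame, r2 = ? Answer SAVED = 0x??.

SAVED = 0x99

after  0: r0=0x7b r1=0xff r2=0x48 r3=0x66 r4=0xb7  N=1 Z=0
after  1: r0=0x99 r1=0xff r2=0x48 r3=0x66 r4=0xb7  N=1 Z=0
after  2: r0=0x99 r1=0xff r2=0x66 r3=0x66 r4=0xb7  N=1 Z=0
after  3: r0=0x99 r1=0xff r2=0x66 r3=0x66 r4=0xff  N=1 Z=0
after  4: r0=0x99 r1=0xff r2=0x66 r3=0x66 r4=0x00  N=0 Z=1
after  5: r0=0x99 r1=0xff r2=0x99 r3=0x66 r4=0x00  N=1 Z=0
-- IRQ taken; context saved, return-PC = 6 --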